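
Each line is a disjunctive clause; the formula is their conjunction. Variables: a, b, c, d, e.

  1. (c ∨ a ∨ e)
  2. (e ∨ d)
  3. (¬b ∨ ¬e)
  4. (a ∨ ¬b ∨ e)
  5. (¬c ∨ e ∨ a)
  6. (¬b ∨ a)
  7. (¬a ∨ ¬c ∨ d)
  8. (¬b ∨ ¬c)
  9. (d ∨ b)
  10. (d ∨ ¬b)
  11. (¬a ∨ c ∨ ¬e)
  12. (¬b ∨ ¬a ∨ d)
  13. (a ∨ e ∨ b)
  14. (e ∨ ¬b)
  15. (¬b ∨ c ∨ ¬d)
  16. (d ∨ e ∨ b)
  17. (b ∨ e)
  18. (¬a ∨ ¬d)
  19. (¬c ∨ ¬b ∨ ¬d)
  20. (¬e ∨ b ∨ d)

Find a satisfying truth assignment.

a = F  b = F  c = F  d = T  e = T

Set a = False and propagate.
  then b is forced to False.
  then d is forced to True.
  then e is forced to True.
c is now unconstrained; take c = False.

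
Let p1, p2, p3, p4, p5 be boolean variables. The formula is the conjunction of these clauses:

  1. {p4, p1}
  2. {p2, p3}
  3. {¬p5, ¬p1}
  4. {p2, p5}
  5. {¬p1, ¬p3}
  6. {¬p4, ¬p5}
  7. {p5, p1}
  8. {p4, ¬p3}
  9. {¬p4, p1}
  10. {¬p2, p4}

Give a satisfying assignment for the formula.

Try p1 = True.
  then p5 is forced to False.
  then p2 is forced to True.
  then p3 is forced to False.
  then p4 is forced to True.
Check each clause:
  1. {p1, p4} — p1 is true.
  2. {p3, p2} — p2 is true.
  3. {¬p1, ¬p5} — ¬p5 is true.
  4. {p5, p2} — p2 is true.
  5. {¬p1, ¬p3} — ¬p3 is true.
  6. {¬p4, ¬p5} — ¬p5 is true.
  7. {p1, p5} — p1 is true.
  8. {¬p3, p4} — p4 is true.
  9. {¬p4, p1} — p1 is true.
  10. {p4, ¬p2} — p4 is true.

p1=1, p2=1, p3=0, p4=1, p5=0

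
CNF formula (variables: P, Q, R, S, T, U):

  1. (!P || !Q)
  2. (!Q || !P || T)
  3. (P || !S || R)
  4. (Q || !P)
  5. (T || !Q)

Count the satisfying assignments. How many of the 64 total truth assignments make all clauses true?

18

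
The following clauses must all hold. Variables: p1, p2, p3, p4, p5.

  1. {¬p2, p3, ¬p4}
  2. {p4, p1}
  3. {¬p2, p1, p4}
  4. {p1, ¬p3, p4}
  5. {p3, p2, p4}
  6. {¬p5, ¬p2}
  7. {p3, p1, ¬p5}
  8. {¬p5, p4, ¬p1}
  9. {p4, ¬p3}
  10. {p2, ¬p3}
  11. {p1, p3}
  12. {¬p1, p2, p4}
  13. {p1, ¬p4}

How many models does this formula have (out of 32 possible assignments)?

4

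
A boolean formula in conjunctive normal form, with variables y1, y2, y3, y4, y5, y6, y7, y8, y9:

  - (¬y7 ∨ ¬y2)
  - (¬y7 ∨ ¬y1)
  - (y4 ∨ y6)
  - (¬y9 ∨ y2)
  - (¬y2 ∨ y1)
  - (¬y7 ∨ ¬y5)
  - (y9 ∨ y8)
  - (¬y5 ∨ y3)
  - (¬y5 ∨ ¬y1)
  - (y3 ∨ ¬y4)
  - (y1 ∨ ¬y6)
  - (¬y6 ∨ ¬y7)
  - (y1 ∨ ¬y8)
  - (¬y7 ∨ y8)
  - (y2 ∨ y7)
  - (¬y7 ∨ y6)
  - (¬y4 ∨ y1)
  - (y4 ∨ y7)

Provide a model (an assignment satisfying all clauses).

y1=T, y2=T, y3=T, y4=T, y5=F, y6=F, y7=F, y8=T, y9=F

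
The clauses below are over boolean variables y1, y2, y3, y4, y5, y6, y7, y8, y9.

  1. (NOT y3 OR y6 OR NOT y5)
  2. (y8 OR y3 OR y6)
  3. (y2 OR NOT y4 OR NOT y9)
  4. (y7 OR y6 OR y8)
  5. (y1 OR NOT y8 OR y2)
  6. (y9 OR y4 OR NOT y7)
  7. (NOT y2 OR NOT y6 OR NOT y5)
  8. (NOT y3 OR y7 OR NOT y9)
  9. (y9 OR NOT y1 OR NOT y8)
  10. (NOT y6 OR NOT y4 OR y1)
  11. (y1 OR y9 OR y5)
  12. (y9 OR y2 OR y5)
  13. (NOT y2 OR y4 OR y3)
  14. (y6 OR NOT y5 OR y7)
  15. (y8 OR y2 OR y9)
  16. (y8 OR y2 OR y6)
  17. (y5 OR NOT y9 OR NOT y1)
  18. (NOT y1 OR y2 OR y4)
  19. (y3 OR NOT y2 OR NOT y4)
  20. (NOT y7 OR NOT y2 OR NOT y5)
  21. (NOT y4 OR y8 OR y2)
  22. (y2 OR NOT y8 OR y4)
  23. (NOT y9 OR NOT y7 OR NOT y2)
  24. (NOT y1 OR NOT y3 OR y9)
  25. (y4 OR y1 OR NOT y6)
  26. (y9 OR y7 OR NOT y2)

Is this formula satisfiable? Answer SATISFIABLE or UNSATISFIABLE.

UNSATISFIABLE

y2 = True:
  y9 = True:
    propagation gives y7=False, y3=False, y4=True; an empty clause results — contradiction.
  y9 = False:
    propagation gives y7=True, y4=True, y3=True, y5=False; an empty clause results — contradiction.
y2 = False:
  y9 = True:
    propagation gives y4=False, y1=False, y8=False, y6=True; an empty clause results — contradiction.
  y9 = False:
    propagation gives y5=True, y8=True, y1=True; an empty clause results — contradiction.
Every branch closes, so no satisfying assignment exists.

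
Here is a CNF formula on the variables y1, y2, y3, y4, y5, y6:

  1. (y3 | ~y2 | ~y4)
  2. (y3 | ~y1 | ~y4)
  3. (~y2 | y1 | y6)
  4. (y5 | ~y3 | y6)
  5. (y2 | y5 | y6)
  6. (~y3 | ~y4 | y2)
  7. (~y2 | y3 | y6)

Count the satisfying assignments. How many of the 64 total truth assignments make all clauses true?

Split on y2, then y3.
  y2=1, y3=1: y4 free; 5 ways for (y1,y5,y6) × 2^1 = 10.
  y2=1, y3=0: remaining (y1,y4,y5,y6) ∈ {(0,0,0,1); (0,0,1,1); (1,0,0,1); (1,0,1,1)} — 4.
  y2=0, y3=1: y1 free; 3 ways for (y4,y5,y6) × 2^1 = 6.
  y2=0, y3=0: 9 of the 16 assignments to (y1,y4,y5,y6) work.
Total: 10 + 4 + 6 + 9 = 29.

29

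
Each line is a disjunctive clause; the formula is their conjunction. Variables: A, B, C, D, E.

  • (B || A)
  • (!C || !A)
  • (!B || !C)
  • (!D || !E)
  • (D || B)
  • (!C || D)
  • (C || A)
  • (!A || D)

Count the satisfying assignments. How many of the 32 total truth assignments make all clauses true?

2

The models are:
  A=1 B=0 C=0 D=1 E=0
  A=1 B=1 C=0 D=1 E=0
That's 2 in total.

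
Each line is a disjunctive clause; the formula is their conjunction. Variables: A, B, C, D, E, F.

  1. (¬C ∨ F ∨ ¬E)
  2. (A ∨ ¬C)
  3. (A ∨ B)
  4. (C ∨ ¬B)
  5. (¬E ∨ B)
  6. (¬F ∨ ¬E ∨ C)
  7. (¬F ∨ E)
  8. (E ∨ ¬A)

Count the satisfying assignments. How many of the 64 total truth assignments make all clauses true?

2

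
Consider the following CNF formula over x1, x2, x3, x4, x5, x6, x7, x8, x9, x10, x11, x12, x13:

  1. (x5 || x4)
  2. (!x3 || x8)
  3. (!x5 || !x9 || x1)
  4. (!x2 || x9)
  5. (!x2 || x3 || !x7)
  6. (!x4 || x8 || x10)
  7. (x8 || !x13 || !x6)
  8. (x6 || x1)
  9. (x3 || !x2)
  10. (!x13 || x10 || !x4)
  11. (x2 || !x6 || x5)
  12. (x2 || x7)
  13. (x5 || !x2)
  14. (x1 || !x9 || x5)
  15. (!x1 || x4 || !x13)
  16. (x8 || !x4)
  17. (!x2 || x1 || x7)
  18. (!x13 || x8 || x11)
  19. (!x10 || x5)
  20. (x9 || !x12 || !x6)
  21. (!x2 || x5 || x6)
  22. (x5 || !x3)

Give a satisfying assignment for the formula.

x8 occurs only positively in the remaining clauses — set x8 = True.
Pure literal: x12 appears only negated; assign x12 = False.
Branch on x1: take x1 = True.
Branch on x2: take x2 = False.
  then x7 is forced to True.
Set x3 = True and propagate.
  then x5 is forced to True.
The remaining clauses are satisfied by x4 = False, x6 = True, x9 = True, x10 = False, x11 = False, x13 = False.
Every clause has at least one true literal under this assignment.

x1 = T  x2 = F  x3 = T  x4 = F  x5 = T  x6 = T  x7 = T  x8 = T  x9 = T  x10 = F  x11 = F  x12 = F  x13 = F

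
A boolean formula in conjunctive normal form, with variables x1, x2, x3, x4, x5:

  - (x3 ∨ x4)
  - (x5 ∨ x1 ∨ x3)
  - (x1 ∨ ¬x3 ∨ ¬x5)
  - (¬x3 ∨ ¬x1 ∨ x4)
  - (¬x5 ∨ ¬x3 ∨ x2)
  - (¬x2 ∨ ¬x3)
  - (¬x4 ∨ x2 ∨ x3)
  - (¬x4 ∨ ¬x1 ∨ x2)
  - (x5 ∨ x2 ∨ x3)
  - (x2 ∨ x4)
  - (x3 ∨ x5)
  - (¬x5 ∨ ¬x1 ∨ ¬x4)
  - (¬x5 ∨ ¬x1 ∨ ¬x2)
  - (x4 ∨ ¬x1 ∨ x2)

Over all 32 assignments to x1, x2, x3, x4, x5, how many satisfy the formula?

2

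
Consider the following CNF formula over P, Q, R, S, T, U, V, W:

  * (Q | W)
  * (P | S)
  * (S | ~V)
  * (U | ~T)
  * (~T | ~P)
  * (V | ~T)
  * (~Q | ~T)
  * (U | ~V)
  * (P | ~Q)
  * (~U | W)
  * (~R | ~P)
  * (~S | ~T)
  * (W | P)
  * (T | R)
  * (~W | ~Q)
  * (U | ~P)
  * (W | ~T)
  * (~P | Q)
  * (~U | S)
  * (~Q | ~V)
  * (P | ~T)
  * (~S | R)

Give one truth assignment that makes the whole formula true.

P=False, Q=False, R=True, S=True, T=False, U=True, V=False, W=True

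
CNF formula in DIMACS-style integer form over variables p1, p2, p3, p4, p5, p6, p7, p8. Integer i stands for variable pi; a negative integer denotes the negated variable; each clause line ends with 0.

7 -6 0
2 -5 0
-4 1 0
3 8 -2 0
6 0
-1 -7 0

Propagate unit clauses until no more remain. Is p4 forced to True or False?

(p6) stands alone — p6 = True.
(~p6 \/ p7) with p6 = True leaves only p7, so p7 = True.
(~p7 \/ ~p1): since p7 = True, the clause reduces to (~p1). p1 = False.
(~p4 \/ p1): since p1 = False, the clause reduces to (~p4). p4 = False.

False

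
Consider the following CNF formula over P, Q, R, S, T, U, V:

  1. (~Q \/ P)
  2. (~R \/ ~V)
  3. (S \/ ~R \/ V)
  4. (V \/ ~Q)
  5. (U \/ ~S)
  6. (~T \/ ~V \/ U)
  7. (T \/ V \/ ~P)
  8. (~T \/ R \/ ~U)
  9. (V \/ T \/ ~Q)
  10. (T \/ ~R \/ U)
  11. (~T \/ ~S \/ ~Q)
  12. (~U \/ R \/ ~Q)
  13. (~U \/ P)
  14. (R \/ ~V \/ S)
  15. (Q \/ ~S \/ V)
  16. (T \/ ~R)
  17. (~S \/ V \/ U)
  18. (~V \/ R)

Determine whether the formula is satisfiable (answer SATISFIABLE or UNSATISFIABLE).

Try P = True.
Branch on Q: take Q = False.
Branch on R: take R = False.
  then V is forced to False.
  then T is forced to True.
  then U is forced to False.
  then S is forced to False.
Every clause has at least one true literal under this assignment.
So P=1, Q=0, R=0, S=0, T=1, U=0, V=0 is a satisfying assignment.

SATISFIABLE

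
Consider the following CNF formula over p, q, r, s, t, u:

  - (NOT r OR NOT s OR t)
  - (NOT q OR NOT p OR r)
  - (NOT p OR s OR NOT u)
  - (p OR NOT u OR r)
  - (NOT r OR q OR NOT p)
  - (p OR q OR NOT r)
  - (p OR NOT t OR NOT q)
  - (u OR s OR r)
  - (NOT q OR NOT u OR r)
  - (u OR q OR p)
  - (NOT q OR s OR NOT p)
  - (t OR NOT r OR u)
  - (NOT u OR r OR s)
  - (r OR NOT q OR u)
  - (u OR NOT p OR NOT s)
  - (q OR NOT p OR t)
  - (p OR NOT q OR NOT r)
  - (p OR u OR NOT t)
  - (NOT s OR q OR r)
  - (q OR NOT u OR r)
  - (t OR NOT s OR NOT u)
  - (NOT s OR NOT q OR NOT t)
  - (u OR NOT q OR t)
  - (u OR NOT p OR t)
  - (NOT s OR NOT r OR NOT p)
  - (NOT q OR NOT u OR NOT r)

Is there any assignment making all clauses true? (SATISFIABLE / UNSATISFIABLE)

UNSATISFIABLE

q = True:
  u = True:
    propagation gives r=True; an empty clause results — contradiction.
  u = False:
    propagation gives r=True, t=True, p=True, s=True; an empty clause results — contradiction.
q = False:
  u = True:
    propagation gives r=True, p=False; an empty clause results — contradiction.
  u = False:
    propagation gives p=True, r=False, s=True; an empty clause results — contradiction.
Every branch closes, so no satisfying assignment exists.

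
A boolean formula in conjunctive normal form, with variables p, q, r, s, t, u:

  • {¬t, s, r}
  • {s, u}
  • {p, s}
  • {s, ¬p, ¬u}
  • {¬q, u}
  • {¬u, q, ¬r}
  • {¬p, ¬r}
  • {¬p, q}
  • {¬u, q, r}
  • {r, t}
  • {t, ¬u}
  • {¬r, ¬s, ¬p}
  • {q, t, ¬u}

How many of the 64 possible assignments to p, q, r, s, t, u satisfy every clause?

6

Satisfying assignments:
  p=F q=F r=F s=T t=T u=F
  p=F q=F r=T s=T t=F u=F
  p=F q=F r=T s=T t=T u=F
  p=F q=T r=F s=T t=T u=T
  p=F q=T r=T s=T t=T u=T
  p=T q=T r=F s=T t=T u=T
Count: 6.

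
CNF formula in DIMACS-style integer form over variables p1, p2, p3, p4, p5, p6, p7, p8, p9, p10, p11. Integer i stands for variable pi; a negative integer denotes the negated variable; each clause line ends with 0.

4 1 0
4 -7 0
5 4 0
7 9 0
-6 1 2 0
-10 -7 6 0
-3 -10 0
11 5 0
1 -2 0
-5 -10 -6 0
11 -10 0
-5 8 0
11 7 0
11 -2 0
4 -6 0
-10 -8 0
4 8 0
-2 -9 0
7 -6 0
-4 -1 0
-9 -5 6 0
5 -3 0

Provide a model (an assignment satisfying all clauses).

p1=False, p2=False, p3=False, p4=True, p5=False, p6=False, p7=True, p8=True, p9=True, p10=False, p11=True

Pure literal: p3 appears only negated; assign p3 = False.
Pure literal: p10 appears only negated; assign p10 = False.
Set p1 = False and propagate.
  then p4 is forced to True.
  then p2 is forced to False.
  then p6 is forced to False.
The remaining clauses are satisfied by p5 = False, p7 = True, p8 = True, p9 = True, p11 = True.
Every clause has at least one true literal under this assignment.
Check each clause:
  1. (p1 || p4) — p4 is true.
  2. (!p7 || p4) — p4 is true.
  3. (p5 || p4) — p4 is true.
  4. (p9 || p7) — p9 is true.
  5. (p2 || !p6 || p1) — !p6 is true.
  6. (!p10 || p6 || !p7) — !p10 is true.
  7. (!p10 || !p3) — !p3 is true.
  8. (p5 || p11) — p11 is true.
  9. (!p2 || p1) — !p2 is true.
  10. (!p5 || !p10 || !p6) — !p6 is true.
  11. (p11 || !p10) — p11 is true.
  12. (!p5 || p8) — p8 is true.
  13. (p11 || p7) — p11 is true.
  14. (p11 || !p2) — p11 is true.
  15. (p4 || !p6) — !p6 is true.
  16. (!p8 || !p10) — !p10 is true.
  17. (p4 || p8) — p8 is true.
  18. (!p9 || !p2) — !p2 is true.
  19. (!p6 || p7) — !p6 is true.
  20. (!p4 || !p1) — !p1 is true.
  21. (!p9 || p6 || !p5) — !p5 is true.
  22. (p5 || !p3) — !p3 is true.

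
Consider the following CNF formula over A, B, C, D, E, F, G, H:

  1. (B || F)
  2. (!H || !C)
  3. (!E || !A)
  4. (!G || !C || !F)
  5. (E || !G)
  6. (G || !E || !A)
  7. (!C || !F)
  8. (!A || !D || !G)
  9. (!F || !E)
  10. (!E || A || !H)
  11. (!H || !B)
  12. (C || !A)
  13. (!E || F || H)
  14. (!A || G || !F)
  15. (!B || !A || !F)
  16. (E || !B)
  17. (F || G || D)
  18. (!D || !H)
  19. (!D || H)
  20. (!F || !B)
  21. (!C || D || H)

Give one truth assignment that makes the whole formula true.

A=F, B=F, C=F, D=F, E=F, F=T, G=F, H=F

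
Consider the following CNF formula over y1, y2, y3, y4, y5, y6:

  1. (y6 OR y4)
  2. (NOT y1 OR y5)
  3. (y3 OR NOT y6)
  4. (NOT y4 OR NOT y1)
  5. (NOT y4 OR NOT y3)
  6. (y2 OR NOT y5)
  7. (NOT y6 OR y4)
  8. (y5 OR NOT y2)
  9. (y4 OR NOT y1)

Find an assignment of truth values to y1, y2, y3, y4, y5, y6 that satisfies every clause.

y1=0, y2=1, y3=0, y4=1, y5=1, y6=0

y1 occurs only negated in the remaining clauses — set y1 = False.
Try y2 = True.
  then y5 is forced to True.
Set y3 = False and propagate.
  then y6 is forced to False.
  then y4 is forced to True.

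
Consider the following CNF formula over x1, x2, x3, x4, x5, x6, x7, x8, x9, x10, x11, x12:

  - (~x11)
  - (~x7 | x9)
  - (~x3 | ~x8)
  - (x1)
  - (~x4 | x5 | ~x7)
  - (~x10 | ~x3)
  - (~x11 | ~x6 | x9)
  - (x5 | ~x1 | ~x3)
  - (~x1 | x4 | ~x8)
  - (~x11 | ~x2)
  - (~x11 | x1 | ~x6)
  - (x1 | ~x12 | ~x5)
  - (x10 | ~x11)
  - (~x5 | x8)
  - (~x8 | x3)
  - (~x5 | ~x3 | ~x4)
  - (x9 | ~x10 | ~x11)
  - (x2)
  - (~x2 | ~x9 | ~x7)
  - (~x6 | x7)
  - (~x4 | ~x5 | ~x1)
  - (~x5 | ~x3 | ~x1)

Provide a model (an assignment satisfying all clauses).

x1 = 1  x2 = 1  x3 = 0  x4 = 1  x5 = 0  x6 = 0  x7 = 0  x8 = 0  x9 = 0  x10 = 1  x11 = 0  x12 = 1

(~x11) is a unit clause, so x11 = False.
The clause (x1) is unit: x1 must be True.
(x2) is a unit clause, so x2 = True.
Pure literal: x6 appears only negated; assign x6 = False.
Set x3 = False and propagate.
  then x8 is forced to False.
  then x5 is forced to False.
Try x4 = True.
  then x7 is forced to False.
x9, x10, x12 are now unconstrained; take x9 = False, x10 = True, x12 = True.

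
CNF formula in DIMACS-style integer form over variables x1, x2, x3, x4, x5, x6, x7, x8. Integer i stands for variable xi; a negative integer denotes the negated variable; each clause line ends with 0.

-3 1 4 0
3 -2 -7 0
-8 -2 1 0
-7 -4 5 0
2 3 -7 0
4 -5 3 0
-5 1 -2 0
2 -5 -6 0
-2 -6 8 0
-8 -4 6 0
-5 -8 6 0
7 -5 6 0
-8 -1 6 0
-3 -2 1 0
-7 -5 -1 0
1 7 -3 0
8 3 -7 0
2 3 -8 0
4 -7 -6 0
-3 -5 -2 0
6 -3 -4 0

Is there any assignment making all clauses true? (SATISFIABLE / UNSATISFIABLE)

Set x1 = True and propagate.
Try x2 = False.
The remaining clauses are satisfied by x3 = False, x4 = True, x5 = False, x6 = False, x7 = False, x8 = False.
So x1=T, x2=F, x3=F, x4=T, x5=F, x6=F, x7=F, x8=F is a satisfying assignment.

SATISFIABLE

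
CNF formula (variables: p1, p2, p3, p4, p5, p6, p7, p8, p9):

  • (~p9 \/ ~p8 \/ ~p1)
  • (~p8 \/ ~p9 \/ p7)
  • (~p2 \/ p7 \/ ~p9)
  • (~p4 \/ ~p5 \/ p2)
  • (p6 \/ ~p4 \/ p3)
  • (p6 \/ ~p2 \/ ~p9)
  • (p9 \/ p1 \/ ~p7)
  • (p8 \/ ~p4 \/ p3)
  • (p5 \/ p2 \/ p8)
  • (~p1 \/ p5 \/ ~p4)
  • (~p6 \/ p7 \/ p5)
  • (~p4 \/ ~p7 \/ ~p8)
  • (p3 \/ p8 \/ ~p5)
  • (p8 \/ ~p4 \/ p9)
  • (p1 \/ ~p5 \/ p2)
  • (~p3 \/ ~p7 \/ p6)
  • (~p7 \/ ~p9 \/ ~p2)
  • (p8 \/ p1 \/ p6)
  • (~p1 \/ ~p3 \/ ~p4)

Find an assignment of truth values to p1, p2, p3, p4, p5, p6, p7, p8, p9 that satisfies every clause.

p1 = 0, p2 = 1, p3 = 1, p4 = 1, p5 = 1, p6 = 0, p7 = 0, p8 = 1, p9 = 0

Set p1 = False and propagate.
Try p2 = True.
For the remaining variables, p3 = True, p4 = True, p5 = True, p6 = False, p7 = False, p8 = True, p9 = False works.
Every clause has at least one true literal under this assignment.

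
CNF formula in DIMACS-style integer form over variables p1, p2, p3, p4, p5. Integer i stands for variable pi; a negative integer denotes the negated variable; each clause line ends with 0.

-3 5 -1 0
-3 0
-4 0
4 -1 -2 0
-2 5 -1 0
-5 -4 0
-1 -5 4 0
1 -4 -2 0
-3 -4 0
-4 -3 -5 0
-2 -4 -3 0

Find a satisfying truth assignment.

p1 = F, p2 = F, p3 = F, p4 = F, p5 = F

Check each clause:
  1. (p5 \/ ~p3 \/ ~p1) — ~p3 is true.
  2. (~p3) — ~p3 is true.
  3. (~p4) — ~p4 is true.
  4. (p4 \/ ~p1 \/ ~p2) — ~p1 is true.
  5. (p5 \/ ~p2 \/ ~p1) — ~p2 is true.
  6. (~p4 \/ ~p5) — ~p5 is true.
  7. (~p5 \/ ~p1 \/ p4) — ~p5 is true.
  8. (~p2 \/ p1 \/ ~p4) — ~p4 is true.
  9. (~p4 \/ ~p3) — ~p4 is true.
  10. (~p4 \/ ~p3 \/ ~p5) — ~p5 is true.
  11. (~p3 \/ ~p2 \/ ~p4) — ~p4 is true.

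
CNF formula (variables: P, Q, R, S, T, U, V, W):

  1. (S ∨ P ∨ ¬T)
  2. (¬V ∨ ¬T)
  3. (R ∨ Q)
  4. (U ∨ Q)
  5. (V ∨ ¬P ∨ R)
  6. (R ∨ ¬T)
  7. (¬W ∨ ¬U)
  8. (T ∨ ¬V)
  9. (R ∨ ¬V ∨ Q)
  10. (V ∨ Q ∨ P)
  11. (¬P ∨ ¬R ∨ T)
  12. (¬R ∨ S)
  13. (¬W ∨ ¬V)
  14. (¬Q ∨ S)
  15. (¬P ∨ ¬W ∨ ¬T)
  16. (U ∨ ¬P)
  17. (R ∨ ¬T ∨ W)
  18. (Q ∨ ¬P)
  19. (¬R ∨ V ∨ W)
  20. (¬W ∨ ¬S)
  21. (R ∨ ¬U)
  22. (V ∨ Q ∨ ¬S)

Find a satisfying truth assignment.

Branch on P: take P = False.
Try Q = True.
  then S is forced to True.
  then W is forced to False.
Branch on R: take R = False.
  then T is forced to False.
  then V is forced to False.
  then U is forced to False.
Every clause has at least one true literal under this assignment.

P=0  Q=1  R=0  S=1  T=0  U=0  V=0  W=0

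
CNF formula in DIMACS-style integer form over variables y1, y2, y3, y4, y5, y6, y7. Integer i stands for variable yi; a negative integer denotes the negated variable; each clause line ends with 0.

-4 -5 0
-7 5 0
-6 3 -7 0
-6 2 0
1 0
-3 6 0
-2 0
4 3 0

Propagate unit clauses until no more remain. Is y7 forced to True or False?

False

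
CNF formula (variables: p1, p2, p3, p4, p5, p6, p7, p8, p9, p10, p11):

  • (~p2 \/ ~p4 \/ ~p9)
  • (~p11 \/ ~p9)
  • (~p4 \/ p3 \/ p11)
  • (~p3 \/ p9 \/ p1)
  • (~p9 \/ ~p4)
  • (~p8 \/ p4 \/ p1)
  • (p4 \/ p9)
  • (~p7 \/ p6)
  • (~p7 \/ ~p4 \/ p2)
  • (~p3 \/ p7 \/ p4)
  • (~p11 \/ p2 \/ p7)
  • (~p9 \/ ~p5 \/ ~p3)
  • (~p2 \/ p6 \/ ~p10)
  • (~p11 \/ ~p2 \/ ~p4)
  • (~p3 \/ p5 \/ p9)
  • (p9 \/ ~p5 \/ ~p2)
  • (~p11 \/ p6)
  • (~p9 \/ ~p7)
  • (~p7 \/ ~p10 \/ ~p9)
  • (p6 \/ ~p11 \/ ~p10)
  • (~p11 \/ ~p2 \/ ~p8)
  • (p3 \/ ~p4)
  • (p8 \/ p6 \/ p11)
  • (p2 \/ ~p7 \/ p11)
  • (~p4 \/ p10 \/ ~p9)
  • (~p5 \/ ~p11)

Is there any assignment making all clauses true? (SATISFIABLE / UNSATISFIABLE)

SATISFIABLE

p1 occurs only positively in the remaining clauses — set p1 = True.
Pure literal: p6 appears only positively; assign p6 = True.
Try p2 = False.
Set p3 = False and propagate.
  then p4 is forced to False.
  then p9 is forced to True.
  then p11 is forced to False.
  then p7 is forced to False.
p5, p8, p10 are now unconstrained; take p5 = True, p8 = False, p10 = False.
Every clause has at least one true literal under this assignment.
So p1 = True, p2 = False, p3 = False, p4 = False, p5 = True, p6 = True, p7 = False, p8 = False, p9 = True, p10 = False, p11 = False is a satisfying assignment.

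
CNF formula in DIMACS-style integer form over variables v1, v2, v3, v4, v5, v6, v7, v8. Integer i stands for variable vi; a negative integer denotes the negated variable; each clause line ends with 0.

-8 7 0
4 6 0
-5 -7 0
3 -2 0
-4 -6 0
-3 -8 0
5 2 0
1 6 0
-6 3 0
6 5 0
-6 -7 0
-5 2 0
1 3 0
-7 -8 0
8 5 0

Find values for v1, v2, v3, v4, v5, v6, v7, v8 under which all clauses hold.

v1 = True, v2 = True, v3 = True, v4 = True, v5 = True, v6 = False, v7 = False, v8 = False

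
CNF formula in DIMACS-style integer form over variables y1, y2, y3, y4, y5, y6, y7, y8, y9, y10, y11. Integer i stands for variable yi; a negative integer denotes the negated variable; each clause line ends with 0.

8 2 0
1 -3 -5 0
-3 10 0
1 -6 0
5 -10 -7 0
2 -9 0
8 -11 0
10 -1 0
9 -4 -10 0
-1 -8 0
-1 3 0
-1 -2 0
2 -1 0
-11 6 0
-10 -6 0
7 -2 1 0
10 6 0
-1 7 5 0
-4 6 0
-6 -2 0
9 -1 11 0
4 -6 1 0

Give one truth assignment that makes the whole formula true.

y1=False, y2=True, y3=False, y4=False, y5=True, y6=False, y7=True, y8=True, y9=False, y10=True, y11=False

Check each clause:
  1. (y2 OR y8) — y8 is true.
  2. (NOT y3 OR y1 OR NOT y5) — NOT y3 is true.
  3. (NOT y3 OR y10) — y10 is true.
  4. (NOT y6 OR y1) — NOT y6 is true.
  5. (y5 OR NOT y7 OR NOT y10) — y5 is true.
  6. (NOT y9 OR y2) — y2 is true.
  7. (y8 OR NOT y11) — y8 is true.
  8. (y10 OR NOT y1) — y10 is true.
  9. (NOT y4 OR y9 OR NOT y10) — NOT y4 is true.
  10. (NOT y1 OR NOT y8) — NOT y1 is true.
  11. (NOT y1 OR y3) — NOT y1 is true.
  12. (NOT y1 OR NOT y2) — NOT y1 is true.
  13. (NOT y1 OR y2) — y2 is true.
  14. (NOT y11 OR y6) — NOT y11 is true.
  15. (NOT y10 OR NOT y6) — NOT y6 is true.
  16. (y7 OR NOT y2 OR y1) — y7 is true.
  17. (y10 OR y6) — y10 is true.
  18. (y7 OR NOT y1 OR y5) — y5 is true.
  19. (y6 OR NOT y4) — NOT y4 is true.
  20. (NOT y2 OR NOT y6) — NOT y6 is true.
  21. (NOT y1 OR y9 OR y11) — NOT y1 is true.
  22. (y4 OR y1 OR NOT y6) — NOT y6 is true.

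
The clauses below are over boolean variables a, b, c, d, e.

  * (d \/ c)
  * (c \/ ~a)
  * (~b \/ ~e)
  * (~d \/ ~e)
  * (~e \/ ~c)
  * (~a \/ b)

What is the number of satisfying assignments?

Split on c, then e.
  c=1, e=1: a clause becomes empty — 0.
  c=1, e=0: d free; 3 ways for (a,b) × 2^1 = 6.
  c=0, e=1: a clause becomes empty — 0.
  c=0, e=0: remaining (a,b,d) ∈ {(0,0,1); (0,1,1)} — 2.
Total: 0 + 6 + 0 + 2 = 8.

8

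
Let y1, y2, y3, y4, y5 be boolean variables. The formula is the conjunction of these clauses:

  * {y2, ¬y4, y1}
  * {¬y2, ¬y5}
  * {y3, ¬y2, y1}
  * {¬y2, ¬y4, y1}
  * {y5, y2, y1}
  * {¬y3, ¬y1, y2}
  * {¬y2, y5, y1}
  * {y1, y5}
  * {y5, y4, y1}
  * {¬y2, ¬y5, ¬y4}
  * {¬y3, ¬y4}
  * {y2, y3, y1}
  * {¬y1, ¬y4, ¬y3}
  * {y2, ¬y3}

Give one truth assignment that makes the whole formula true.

y1=T, y2=T, y3=T, y4=F, y5=F

Set y1 = True and propagate.
Try y2 = True.
  then y5 is forced to False.
For the remaining variables, y3 = True, y4 = False works.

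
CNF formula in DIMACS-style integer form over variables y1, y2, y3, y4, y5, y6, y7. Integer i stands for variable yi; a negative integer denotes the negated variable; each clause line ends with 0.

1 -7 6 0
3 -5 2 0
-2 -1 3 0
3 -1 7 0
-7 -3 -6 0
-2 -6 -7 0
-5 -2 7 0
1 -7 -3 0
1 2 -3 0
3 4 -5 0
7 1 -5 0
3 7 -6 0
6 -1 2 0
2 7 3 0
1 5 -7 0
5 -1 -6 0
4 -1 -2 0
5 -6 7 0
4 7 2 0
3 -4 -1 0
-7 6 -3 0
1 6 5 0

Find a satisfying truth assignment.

Try y1 = True.
Try y2 = True.
  then y3 is forced to True.
  then y4 is forced to True.
The remaining clauses are satisfied by y5 = False, y6 = False, y7 = False.
Check each clause:
  1. (y6 ∨ y1 ∨ ¬y7) — y1 is true.
  2. (y3 ∨ ¬y5 ∨ y2) — y3 is true.
  3. (¬y2 ∨ ¬y1 ∨ y3) — y3 is true.
  4. (y7 ∨ y3 ∨ ¬y1) — y3 is true.
  5. (¬y3 ∨ ¬y7 ∨ ¬y6) — ¬y7 is true.
  6. (¬y7 ∨ ¬y6 ∨ ¬y2) — ¬y7 is true.
  7. (¬y2 ∨ y7 ∨ ¬y5) — ¬y5 is true.
  8. (¬y7 ∨ y1 ∨ ¬y3) — ¬y7 is true.
  9. (y1 ∨ ¬y3 ∨ y2) — y1 is true.
  10. (y4 ∨ y3 ∨ ¬y5) — y3 is true.
  11. (¬y5 ∨ y1 ∨ y7) — y1 is true.
  12. (y3 ∨ ¬y6 ∨ y7) — ¬y6 is true.
  13. (y2 ∨ y6 ∨ ¬y1) — y2 is true.
  14. (y2 ∨ y3 ∨ y7) — y2 is true.
  15. (y5 ∨ ¬y7 ∨ y1) — ¬y7 is true.
  16. (y5 ∨ ¬y6 ∨ ¬y1) — ¬y6 is true.
  17. (y4 ∨ ¬y2 ∨ ¬y1) — y4 is true.
  18. (y5 ∨ y7 ∨ ¬y6) — ¬y6 is true.
  19. (y7 ∨ y4 ∨ y2) — y2 is true.
  20. (y3 ∨ ¬y4 ∨ ¬y1) — y3 is true.
  21. (¬y3 ∨ y6 ∨ ¬y7) — ¬y7 is true.
  22. (y5 ∨ y6 ∨ y1) — y1 is true.

y1=True  y2=True  y3=True  y4=True  y5=False  y6=False  y7=False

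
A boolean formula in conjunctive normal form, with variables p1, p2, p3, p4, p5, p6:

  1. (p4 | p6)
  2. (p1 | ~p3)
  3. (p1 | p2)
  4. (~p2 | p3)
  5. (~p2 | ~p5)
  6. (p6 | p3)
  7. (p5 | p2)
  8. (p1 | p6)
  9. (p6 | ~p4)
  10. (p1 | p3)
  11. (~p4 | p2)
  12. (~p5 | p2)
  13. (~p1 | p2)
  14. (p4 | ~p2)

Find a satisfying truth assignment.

Pure literal: p6 appears only positively; assign p6 = True.
Try p1 = True.
  then p2 is forced to True.
  then p3 is forced to True.
  then p5 is forced to False.
  then p4 is forced to True.
Every clause has at least one true literal under this assignment.
Check each clause:
  1. (p6 | p4) — p4 is true.
  2. (~p3 | p1) — p1 is true.
  3. (p2 | p1) — p1 is true.
  4. (p3 | ~p2) — p3 is true.
  5. (~p2 | ~p5) — ~p5 is true.
  6. (p6 | p3) — p3 is true.
  7. (p2 | p5) — p2 is true.
  8. (p1 | p6) — p1 is true.
  9. (p6 | ~p4) — p6 is true.
  10. (p3 | p1) — p1 is true.
  11. (p2 | ~p4) — p2 is true.
  12. (~p5 | p2) — p2 is true.
  13. (~p1 | p2) — p2 is true.
  14. (p4 | ~p2) — p4 is true.

p1=True  p2=True  p3=True  p4=True  p5=False  p6=True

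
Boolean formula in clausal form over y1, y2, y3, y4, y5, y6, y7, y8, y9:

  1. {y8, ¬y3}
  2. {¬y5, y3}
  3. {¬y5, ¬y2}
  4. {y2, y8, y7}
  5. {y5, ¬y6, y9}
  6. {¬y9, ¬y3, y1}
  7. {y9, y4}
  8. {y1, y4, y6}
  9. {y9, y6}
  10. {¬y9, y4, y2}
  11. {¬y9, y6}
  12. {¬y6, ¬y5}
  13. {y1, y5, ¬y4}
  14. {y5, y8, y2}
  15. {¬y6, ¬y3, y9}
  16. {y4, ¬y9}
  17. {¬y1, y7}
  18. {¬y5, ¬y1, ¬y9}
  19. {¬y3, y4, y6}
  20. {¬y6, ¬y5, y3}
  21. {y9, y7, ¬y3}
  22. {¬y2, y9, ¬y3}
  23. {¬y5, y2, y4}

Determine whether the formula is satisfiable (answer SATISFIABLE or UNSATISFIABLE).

y7 occurs only positively in the remaining clauses — set y7 = True.
Pure literal: y8 appears only positively; assign y8 = True.
Try y1 = True.
Branch on y2: take y2 = True.
  then y5 is forced to False.
For the remaining variables, y3 = True, y4 = True, y6 = True, y9 = True works.
Every clause has at least one true literal under this assignment.
So y1=1, y2=1, y3=1, y4=1, y5=0, y6=1, y7=1, y8=1, y9=1 is a satisfying assignment.

SATISFIABLE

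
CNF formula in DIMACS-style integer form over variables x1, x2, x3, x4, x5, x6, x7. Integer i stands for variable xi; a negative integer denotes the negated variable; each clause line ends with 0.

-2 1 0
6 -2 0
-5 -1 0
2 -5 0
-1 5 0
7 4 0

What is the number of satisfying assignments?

12

Split on x1, then x2.
  x1=T, x2=T: a clause becomes empty — 0.
  x1=T, x2=F: a clause becomes empty — 0.
  x1=F, x2=T: a clause becomes empty — 0.
  x1=F, x2=F: x3, x6 free; 3 ways for (x4,x5,x7) × 2^2 = 12.
Total: 0 + 0 + 0 + 12 = 12.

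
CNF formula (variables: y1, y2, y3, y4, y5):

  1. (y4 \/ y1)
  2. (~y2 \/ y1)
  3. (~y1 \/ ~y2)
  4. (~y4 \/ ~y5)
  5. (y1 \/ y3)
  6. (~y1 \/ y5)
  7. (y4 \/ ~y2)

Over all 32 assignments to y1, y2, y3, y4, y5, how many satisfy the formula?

The models are:
  y1=F y2=F y3=T y4=T y5=F
  y1=T y2=F y3=F y4=F y5=T
  y1=T y2=F y3=T y4=F y5=T
That's 3 in total.

3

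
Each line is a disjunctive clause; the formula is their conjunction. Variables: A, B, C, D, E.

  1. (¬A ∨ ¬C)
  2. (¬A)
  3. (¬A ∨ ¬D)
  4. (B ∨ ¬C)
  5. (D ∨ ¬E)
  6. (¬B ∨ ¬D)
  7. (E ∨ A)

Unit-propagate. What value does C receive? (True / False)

Unit clause (¬A) sets A = False.
(E ∨ A): since A = False, the clause reduces to (E). E = True.
From (¬E ∨ D) and E = True: D = True.
From (¬B ∨ ¬D) and D = True: B = False.
In (¬C ∨ B), B is now false; ¬C must hold, so C = False.

False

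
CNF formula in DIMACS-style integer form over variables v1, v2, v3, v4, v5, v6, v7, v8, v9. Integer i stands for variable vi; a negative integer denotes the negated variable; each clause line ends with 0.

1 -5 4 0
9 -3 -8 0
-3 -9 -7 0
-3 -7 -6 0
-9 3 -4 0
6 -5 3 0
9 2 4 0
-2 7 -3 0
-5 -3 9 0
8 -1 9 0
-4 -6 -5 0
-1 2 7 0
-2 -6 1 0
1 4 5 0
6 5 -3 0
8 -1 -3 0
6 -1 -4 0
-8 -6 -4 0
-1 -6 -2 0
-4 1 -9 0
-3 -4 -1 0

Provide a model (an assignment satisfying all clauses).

v1=False, v2=False, v3=True, v4=True, v5=False, v6=True, v7=False, v8=False, v9=False

Set v1 = False and propagate.
Set v2 = False and propagate.
For the remaining variables, v3 = True, v4 = True, v5 = False, v6 = True, v7 = False, v8 = False, v9 = False works.
Every clause has at least one true literal under this assignment.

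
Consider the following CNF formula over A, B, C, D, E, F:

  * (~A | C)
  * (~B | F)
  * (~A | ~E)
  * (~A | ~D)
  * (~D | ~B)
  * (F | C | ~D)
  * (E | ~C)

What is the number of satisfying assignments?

13

Case analysis on A and C:
  A=1, C=1: a clause becomes empty — 0.
  A=1, C=0: a clause becomes empty — 0.
  A=0, C=1: 5 of the 16 assignments to (B,D,E,F) work.
  A=0, C=0: E free; 4 ways for (B,D,F) × 2^1 = 8.
Total: 0 + 0 + 5 + 8 = 13.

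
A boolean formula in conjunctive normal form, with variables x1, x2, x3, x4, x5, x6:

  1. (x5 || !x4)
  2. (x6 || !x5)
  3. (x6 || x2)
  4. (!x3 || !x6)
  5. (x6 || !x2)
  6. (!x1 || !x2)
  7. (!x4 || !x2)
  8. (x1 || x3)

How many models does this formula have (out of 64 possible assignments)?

3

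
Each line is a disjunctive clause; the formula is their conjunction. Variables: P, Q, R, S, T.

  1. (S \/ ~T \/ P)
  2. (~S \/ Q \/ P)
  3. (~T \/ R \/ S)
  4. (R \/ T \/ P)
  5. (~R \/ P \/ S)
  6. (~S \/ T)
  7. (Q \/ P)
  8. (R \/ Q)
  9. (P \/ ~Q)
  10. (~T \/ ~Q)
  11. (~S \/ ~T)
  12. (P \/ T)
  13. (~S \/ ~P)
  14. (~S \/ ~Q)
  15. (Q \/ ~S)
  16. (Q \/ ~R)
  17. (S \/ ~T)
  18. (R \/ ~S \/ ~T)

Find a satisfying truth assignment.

P=True, Q=True, R=True, S=False, T=False

Set P = True and propagate.
  then S is forced to False.
  then T is forced to False.
For the remaining variables, Q = True, R = True works.
Check each clause:
  1. (~T \/ S \/ P) — P is true.
  2. (Q \/ P \/ ~S) — P is true.
  3. (R \/ S \/ ~T) — R is true.
  4. (P \/ R \/ T) — P is true.
  5. (~R \/ P \/ S) — P is true.
  6. (T \/ ~S) — ~S is true.
  7. (P \/ Q) — P is true.
  8. (Q \/ R) — Q is true.
  9. (P \/ ~Q) — P is true.
  10. (~T \/ ~Q) — ~T is true.
  11. (~T \/ ~S) — ~T is true.
  12. (T \/ P) — P is true.
  13. (~S \/ ~P) — ~S is true.
  14. (~Q \/ ~S) — ~S is true.
  15. (~S \/ Q) — Q is true.
  16. (Q \/ ~R) — Q is true.
  17. (~T \/ S) — ~T is true.
  18. (~S \/ ~T \/ R) — R is true.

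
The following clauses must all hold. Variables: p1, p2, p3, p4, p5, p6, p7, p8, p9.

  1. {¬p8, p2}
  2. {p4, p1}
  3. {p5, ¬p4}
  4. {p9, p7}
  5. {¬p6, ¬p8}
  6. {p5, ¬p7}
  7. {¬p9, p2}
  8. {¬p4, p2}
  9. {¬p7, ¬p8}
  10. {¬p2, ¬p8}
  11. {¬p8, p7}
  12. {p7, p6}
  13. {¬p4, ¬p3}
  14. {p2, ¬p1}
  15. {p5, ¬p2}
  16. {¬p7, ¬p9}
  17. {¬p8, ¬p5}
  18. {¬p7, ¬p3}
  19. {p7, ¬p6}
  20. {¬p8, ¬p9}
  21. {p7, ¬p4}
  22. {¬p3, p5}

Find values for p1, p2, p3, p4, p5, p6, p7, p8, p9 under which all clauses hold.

Pure literal: p3 appears only negated; assign p3 = False.
p8 occurs only negated in the remaining clauses — set p8 = False.
Set p1 = True and propagate.
  then p2 is forced to True.
  then p5 is forced to True.
Try p4 = False.
Set p6 = False and propagate.
  then p7 is forced to True.
  then p9 is forced to False.
Check each clause:
  1. {p2, ¬p8} — ¬p8 is true.
  2. {p4, p1} — p1 is true.
  3. {¬p4, p5} — ¬p4 is true.
  4. {p9, p7} — p7 is true.
  5. {¬p6, ¬p8} — ¬p8 is true.
  6. {p5, ¬p7} — p5 is true.
  7. {¬p9, p2} — p2 is true.
  8. {p2, ¬p4} — p2 is true.
  9. {¬p7, ¬p8} — ¬p8 is true.
  10. {¬p8, ¬p2} — ¬p8 is true.
  11. {¬p8, p7} — ¬p8 is true.
  12. {p6, p7} — p7 is true.
  13. {¬p3, ¬p4} — ¬p4 is true.
  14. {p2, ¬p1} — p2 is true.
  15. {p5, ¬p2} — p5 is true.
  16. {¬p9, ¬p7} — ¬p9 is true.
  17. {¬p5, ¬p8} — ¬p8 is true.
  18. {¬p7, ¬p3} — ¬p3 is true.
  19. {p7, ¬p6} — ¬p6 is true.
  20. {¬p8, ¬p9} — ¬p8 is true.
  21. {¬p4, p7} — ¬p4 is true.
  22. {¬p3, p5} — p5 is true.

p1=True  p2=True  p3=False  p4=False  p5=True  p6=False  p7=True  p8=False  p9=False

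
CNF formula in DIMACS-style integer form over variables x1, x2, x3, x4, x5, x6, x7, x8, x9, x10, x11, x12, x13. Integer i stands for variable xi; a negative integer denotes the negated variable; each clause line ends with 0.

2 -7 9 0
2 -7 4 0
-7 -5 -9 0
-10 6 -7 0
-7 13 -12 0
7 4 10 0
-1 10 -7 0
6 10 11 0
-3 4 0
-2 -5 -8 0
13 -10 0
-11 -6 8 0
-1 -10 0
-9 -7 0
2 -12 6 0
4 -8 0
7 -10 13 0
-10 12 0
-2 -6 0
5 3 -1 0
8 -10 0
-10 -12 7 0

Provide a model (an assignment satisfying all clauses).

x1=T, x2=F, x3=F, x4=T, x5=T, x6=T, x7=F, x8=T, x9=F, x10=F, x11=T, x12=F, x13=F

Check each clause:
  1. (x9 \/ x2 \/ ~x7) — ~x7 is true.
  2. (x4 \/ ~x7 \/ x2) — ~x7 is true.
  3. (~x5 \/ ~x7 \/ ~x9) — ~x7 is true.
  4. (x6 \/ ~x10 \/ ~x7) — ~x7 is true.
  5. (~x12 \/ x13 \/ ~x7) — ~x7 is true.
  6. (x4 \/ x10 \/ x7) — x4 is true.
  7. (~x7 \/ x10 \/ ~x1) — ~x7 is true.
  8. (x11 \/ x10 \/ x6) — x11 is true.
  9. (x4 \/ ~x3) — x4 is true.
  10. (~x2 \/ ~x5 \/ ~x8) — ~x2 is true.
  11. (~x10 \/ x13) — ~x10 is true.
  12. (~x11 \/ x8 \/ ~x6) — x8 is true.
  13. (~x10 \/ ~x1) — ~x10 is true.
  14. (~x9 \/ ~x7) — ~x7 is true.
  15. (x2 \/ ~x12 \/ x6) — ~x12 is true.
  16. (x4 \/ ~x8) — x4 is true.
  17. (x7 \/ ~x10 \/ x13) — ~x10 is true.
  18. (~x10 \/ x12) — ~x10 is true.
  19. (~x2 \/ ~x6) — ~x2 is true.
  20. (x3 \/ ~x1 \/ x5) — x5 is true.
  21. (~x10 \/ x8) — x8 is true.
  22. (x7 \/ ~x12 \/ ~x10) — ~x12 is true.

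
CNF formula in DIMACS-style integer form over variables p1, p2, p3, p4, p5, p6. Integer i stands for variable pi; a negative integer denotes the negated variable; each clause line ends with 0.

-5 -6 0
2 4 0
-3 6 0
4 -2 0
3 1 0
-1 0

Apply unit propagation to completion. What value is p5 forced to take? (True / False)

False

Unit clause (~p1) sets p1 = False.
From (p1 \/ p3) and p1 = False: p3 = True.
(~p3 \/ p6) with p3 = True leaves only p6, so p6 = True.
In (~p5 \/ ~p6), ~p6 is now false; ~p5 must hold, so p5 = False.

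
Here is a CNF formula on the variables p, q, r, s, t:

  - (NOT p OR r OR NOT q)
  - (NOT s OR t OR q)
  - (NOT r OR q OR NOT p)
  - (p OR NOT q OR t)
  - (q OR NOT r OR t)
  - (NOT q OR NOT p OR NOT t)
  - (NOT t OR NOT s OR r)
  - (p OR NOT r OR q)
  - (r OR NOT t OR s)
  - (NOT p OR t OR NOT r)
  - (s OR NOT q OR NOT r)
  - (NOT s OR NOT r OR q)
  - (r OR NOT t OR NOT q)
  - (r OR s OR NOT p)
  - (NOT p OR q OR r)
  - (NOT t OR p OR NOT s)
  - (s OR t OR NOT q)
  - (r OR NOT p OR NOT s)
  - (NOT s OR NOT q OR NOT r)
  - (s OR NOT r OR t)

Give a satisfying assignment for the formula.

p=F, q=F, r=F, s=F, t=F

Check each clause:
  1. (NOT p OR r OR NOT q) — NOT q is true.
  2. (q OR NOT s OR t) — NOT s is true.
  3. (q OR NOT r OR NOT p) — NOT r is true.
  4. (p OR t OR NOT q) — NOT q is true.
  5. (q OR t OR NOT r) — NOT r is true.
  6. (NOT q OR NOT t OR NOT p) — NOT t is true.
  7. (r OR NOT s OR NOT t) — NOT t is true.
  8. (p OR q OR NOT r) — NOT r is true.
  9. (s OR r OR NOT t) — NOT t is true.
  10. (t OR NOT p OR NOT r) — NOT r is true.
  11. (s OR NOT q OR NOT r) — NOT r is true.
  12. (NOT s OR NOT r OR q) — NOT s is true.
  13. (NOT t OR NOT q OR r) — NOT t is true.
  14. (r OR NOT p OR s) — NOT p is true.
  15. (r OR q OR NOT p) — NOT p is true.
  16. (p OR NOT t OR NOT s) — NOT t is true.
  17. (s OR t OR NOT q) — NOT q is true.
  18. (r OR NOT s OR NOT p) — NOT s is true.
  19. (NOT r OR NOT s OR NOT q) — NOT s is true.
  20. (t OR s OR NOT r) — NOT r is true.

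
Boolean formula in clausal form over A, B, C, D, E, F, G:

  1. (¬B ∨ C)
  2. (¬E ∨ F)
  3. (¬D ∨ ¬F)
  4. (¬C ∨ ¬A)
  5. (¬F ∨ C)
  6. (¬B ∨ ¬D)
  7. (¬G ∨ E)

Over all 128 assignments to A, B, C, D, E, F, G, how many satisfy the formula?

Case analysis on C and F:
  C=1, F=1: B free; 3 ways for (A,D,E,G) × 2^1 = 6.
  C=1, F=0: remaining (A,B,D,E,G) ∈ {(0,0,0,0,0); (0,0,1,0,0); (0,1,0,0,0)} — 3.
  C=0, F=1: a clause becomes empty — 0.
  C=0, F=0: remaining (A,B,D,E,G) ∈ {(0,0,0,0,0); (0,0,1,0,0); (1,0,0,0,0); (1,0,1,0,0)} — 4.
Total: 6 + 3 + 0 + 4 = 13.

13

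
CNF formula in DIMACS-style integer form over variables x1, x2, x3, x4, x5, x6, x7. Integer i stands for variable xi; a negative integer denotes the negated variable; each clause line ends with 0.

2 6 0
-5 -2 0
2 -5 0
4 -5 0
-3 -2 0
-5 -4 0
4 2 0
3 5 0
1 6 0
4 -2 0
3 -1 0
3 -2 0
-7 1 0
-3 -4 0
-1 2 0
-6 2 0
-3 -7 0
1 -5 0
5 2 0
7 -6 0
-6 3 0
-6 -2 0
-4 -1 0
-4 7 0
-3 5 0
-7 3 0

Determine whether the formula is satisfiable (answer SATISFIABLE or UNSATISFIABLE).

UNSATISFIABLE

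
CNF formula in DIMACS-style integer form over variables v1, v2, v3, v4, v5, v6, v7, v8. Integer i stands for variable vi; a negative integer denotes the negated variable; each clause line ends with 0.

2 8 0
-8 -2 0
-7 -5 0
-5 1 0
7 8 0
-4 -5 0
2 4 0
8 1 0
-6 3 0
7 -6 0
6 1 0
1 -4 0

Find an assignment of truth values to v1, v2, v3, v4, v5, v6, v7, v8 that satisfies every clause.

v1=1, v2=0, v3=0, v4=1, v5=0, v6=0, v7=1, v8=1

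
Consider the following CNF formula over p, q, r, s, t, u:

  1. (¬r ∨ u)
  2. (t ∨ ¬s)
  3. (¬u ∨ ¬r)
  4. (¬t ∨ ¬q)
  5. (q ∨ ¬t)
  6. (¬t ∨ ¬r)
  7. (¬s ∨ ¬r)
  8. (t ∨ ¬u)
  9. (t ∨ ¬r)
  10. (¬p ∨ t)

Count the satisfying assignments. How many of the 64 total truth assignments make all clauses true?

The models are:
  p=F q=F r=F s=F t=F u=F
  p=F q=T r=F s=F t=F u=F
That's 2 in total.

2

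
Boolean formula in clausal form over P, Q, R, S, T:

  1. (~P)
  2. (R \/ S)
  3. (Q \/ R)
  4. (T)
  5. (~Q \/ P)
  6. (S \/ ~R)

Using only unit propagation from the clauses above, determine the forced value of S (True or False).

True

(~P) stands alone — P = False.
(T) stands alone — T = True.
From (~Q \/ P) and P = False: Q = False.
(R \/ Q): since Q = False, the clause reduces to (R). R = True.
From (S \/ ~R) and R = True: S = True.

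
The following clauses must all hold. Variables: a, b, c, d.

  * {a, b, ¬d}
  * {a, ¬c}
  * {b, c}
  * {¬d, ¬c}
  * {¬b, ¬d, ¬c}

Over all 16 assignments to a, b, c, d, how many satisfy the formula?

6

The models are:
  a=F b=T c=F d=F
  a=F b=T c=F d=T
  a=T b=F c=T d=F
  a=T b=T c=F d=F
  a=T b=T c=F d=T
  a=T b=T c=T d=F
That's 6 in total.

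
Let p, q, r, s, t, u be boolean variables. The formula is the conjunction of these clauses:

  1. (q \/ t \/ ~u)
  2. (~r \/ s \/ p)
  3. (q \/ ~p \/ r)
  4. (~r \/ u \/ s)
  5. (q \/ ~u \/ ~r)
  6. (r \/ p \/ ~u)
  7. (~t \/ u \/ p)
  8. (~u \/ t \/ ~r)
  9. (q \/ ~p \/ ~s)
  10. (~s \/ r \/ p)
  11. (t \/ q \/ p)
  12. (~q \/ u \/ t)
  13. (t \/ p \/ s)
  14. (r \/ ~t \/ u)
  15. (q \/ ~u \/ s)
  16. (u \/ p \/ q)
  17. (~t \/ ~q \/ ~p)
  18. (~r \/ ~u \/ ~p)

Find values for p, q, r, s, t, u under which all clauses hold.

p = True, q = True, r = False, s = True, t = False, u = True

Check each clause:
  1. (t \/ ~u \/ q) — q is true.
  2. (p \/ ~r \/ s) — p is true.
  3. (q \/ ~p \/ r) — q is true.
  4. (u \/ ~r \/ s) — s is true.
  5. (~r \/ ~u \/ q) — q is true.
  6. (~u \/ r \/ p) — p is true.
  7. (p \/ u \/ ~t) — p is true.
  8. (t \/ ~r \/ ~u) — ~r is true.
  9. (q \/ ~p \/ ~s) — q is true.
  10. (r \/ p \/ ~s) — p is true.
  11. (t \/ q \/ p) — p is true.
  12. (t \/ u \/ ~q) — u is true.
  13. (t \/ s \/ p) — p is true.
  14. (~t \/ u \/ r) — u is true.
  15. (q \/ ~u \/ s) — q is true.
  16. (p \/ u \/ q) — p is true.
  17. (~q \/ ~t \/ ~p) — ~t is true.
  18. (~p \/ ~r \/ ~u) — ~r is true.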